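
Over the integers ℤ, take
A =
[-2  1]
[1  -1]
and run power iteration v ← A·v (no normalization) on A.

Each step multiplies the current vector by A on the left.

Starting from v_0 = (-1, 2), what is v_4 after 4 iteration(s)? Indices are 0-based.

v_0 = (-1, 2).
v_1 = A·v_0 = (4, -3).
v_2 = A·v_1 = (-11, 7).
v_3 = A·v_2 = (29, -18).
v_4 = A·v_3 = (-76, 47).

v_4 = (-76, 47)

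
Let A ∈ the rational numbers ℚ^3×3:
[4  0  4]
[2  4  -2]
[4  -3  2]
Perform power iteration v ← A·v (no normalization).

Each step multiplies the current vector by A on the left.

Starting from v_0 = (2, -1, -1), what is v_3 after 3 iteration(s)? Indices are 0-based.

v_0 = (2, -1, -1).
v_1 = A·v_0 = (4, 2, 9).
v_2 = A·v_1 = (52, -2, 28).
v_3 = A·v_2 = (320, 40, 270).

v_3 = (320, 40, 270)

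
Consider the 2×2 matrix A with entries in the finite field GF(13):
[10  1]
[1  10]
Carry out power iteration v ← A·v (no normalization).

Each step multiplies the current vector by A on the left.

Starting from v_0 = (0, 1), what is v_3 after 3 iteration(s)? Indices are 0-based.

v_3 = (2, 3)

v_0 = (0, 1).
v_1 = A·v_0 = (1, 10).
v_2 = A·v_1 = (7, 10).
v_3 = A·v_2 = (2, 3).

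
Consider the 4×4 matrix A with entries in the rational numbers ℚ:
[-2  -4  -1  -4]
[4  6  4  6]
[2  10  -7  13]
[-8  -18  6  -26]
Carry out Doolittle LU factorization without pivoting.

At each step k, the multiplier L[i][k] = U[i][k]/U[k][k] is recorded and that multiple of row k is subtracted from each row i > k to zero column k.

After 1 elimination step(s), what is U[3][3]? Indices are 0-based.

[col 0] pivot -2
  R1 -= -2*R0 → (0, -2, 2, -2)  (L[1][0] := -2)
  R2 -= -1*R0 → (0, 6, -8, 9)  (L[2][0] := -1)
  R3 -= 4*R0 → (0, -2, 10, -10)  (L[3][0] := 4)

U[3][3] = -10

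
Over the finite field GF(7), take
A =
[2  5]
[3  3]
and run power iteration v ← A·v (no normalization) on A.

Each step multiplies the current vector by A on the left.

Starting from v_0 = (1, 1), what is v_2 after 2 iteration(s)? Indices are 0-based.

v_0 = (1, 1).
v_1 = A·v_0 = (0, 6).
v_2 = A·v_1 = (2, 4).

v_2 = (2, 4)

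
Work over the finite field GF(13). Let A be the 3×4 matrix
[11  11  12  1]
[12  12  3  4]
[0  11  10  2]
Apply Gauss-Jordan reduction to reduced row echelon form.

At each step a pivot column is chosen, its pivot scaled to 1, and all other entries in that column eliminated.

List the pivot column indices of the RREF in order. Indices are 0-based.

pivot columns: 0, 1, 2

[1] R0 /= 11  ⇒  (1, 1, 7, 6)
     R1 -= 12·R0  ⇒  (0, 0, 10, 10)
[2] R1 <-> R2
[2] R1 /= 11  ⇒  (0, 1, 8, 12)
     R0 -= 1·R1  ⇒  (1, 0, 12, 7)
[3] R2 /= 10  ⇒  (0, 0, 1, 1)
     R0 -= 12·R2  ⇒  (1, 0, 0, 8)
     R1 -= 8·R2  ⇒  (0, 1, 0, 4)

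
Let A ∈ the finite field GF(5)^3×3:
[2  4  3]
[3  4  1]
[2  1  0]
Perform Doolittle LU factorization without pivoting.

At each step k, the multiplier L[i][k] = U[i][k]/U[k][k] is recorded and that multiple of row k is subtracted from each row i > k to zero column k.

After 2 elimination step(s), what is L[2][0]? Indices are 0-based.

Step 1: pivot at (0,0) is 2.
  row1 ← row1 − (4)·row0  ⇒  L[1][0]=4, U row1=(0, 3, 4)
  row2 ← row2 − (1)·row0  ⇒  L[2][0]=1, U row2=(0, 2, 2)
Step 2: pivot at (1,1) is 3.
  row2 ← row2 − (4)·row1  ⇒  L[2][1]=4, U row2=(0, 0, 1)

L[2][0] = 1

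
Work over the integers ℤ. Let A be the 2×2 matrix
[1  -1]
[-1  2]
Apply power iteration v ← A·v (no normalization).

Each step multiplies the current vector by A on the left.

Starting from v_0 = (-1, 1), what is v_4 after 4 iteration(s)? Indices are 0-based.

v_4 = (-34, 55)

v_0 = (-1, 1).
v_1 = A·v_0 = (-2, 3).
v_2 = A·v_1 = (-5, 8).
v_3 = A·v_2 = (-13, 21).
v_4 = A·v_3 = (-34, 55).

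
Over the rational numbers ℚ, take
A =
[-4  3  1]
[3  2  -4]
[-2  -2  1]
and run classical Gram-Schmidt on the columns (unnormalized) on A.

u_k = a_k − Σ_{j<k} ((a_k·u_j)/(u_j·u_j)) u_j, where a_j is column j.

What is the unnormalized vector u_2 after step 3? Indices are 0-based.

u_2 = (-74/489, -518/489, -629/489)

Step 1: u_0 = a_0 = (-4, 3, -2).
Step 2: u_1 = a_1 − (-2/29)·u_0 = (79/29, 64/29, -62/29).
Step 3: u_2 = a_2 − (-18/29)·u_0 − (-239/489)·u_1 = (-74/489, -518/489, -629/489).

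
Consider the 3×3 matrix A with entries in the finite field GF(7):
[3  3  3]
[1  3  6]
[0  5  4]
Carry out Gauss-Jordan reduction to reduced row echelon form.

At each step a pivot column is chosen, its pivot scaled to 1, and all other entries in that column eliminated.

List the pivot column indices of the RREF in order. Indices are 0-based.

pivot(0,0)=3: scale R0 → (1, 1, 1)
  clear (1,0): R1 −= (1)R0 → (0, 2, 5)
pivot(1,1)=2: scale R1 → (0, 1, 6)
  clear (0,1): R0 −= (1)R1 → (1, 0, 2)
  clear (2,1): R2 −= (5)R1 → (0, 0, 2)
pivot(2,2)=2: scale R2 → (0, 0, 1)
  clear (0,2): R0 −= (2)R2 → (1, 0, 0)
  clear (1,2): R1 −= (6)R2 → (0, 1, 0)

pivot columns: 0, 1, 2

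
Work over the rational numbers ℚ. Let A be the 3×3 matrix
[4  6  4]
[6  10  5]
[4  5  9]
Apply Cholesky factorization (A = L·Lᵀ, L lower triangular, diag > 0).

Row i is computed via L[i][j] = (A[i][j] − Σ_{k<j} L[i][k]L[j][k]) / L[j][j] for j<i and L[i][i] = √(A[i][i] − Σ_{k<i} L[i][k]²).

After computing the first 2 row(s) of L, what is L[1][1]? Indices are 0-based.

Step 1: L[0][0] = √(4) = 2.
  L[1][0] = (6) / L[0][0] = 3.
Step 2: L[1][1] = √(1) = 1.

L[1][1] = 1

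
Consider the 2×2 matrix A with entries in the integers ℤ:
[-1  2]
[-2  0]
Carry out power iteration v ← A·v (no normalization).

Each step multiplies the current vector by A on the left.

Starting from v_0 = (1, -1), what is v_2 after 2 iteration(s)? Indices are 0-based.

v_2 = (-1, 6)

v_0 = (1, -1).
v_1 = A·v_0 = (-3, -2).
v_2 = A·v_1 = (-1, 6).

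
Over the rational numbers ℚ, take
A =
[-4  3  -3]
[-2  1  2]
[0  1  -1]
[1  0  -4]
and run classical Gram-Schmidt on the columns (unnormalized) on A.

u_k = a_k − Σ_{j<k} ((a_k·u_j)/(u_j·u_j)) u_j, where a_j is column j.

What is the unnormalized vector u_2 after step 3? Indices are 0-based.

u_2 = (-41/35, 46/35, 11/5, -72/35)

Step 1: u_0 = a_0 = (-4, -2, 0, 1).
Step 2: u_1 = a_1 − (-2/3)·u_0 = (1/3, -1/3, 1, 2/3).
Step 3: u_2 = a_2 − (4/21)·u_0 − (-16/5)·u_1 = (-41/35, 46/35, 11/5, -72/35).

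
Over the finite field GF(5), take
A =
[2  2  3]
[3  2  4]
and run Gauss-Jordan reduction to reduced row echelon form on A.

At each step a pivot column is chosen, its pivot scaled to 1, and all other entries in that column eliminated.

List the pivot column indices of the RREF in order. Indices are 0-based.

[1] R0 /= 2  ⇒  (1, 1, 4)
     R1 -= 3·R0  ⇒  (0, 4, 2)
[2] R1 /= 4  ⇒  (0, 1, 3)
     R0 -= 1·R1  ⇒  (1, 0, 1)

pivot columns: 0, 1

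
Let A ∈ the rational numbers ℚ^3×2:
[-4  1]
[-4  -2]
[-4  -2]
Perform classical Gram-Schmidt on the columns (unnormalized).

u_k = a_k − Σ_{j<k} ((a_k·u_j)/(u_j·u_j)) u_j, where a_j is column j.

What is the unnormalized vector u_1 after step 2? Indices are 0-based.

Step 1: u_0 = a_0 = (-4, -4, -4).
Step 2: u_1 = a_1 − (1/4)·u_0 = (2, -1, -1).

u_1 = (2, -1, -1)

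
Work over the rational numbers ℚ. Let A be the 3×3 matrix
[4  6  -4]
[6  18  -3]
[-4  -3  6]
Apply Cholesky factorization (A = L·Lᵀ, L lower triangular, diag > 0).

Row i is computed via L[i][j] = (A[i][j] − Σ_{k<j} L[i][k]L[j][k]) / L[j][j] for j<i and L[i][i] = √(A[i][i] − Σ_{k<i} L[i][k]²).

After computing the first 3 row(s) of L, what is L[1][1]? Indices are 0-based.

Step 1: L[0][0] = √(4) = 2.
  L[1][0] = (6) / L[0][0] = 3.
Step 2: L[1][1] = √(9) = 3.
  L[2][0] = (-4) / L[0][0] = -2.
  L[2][1] = (3) / L[1][1] = 1.
Step 3: L[2][2] = √(1) = 1.

L[1][1] = 3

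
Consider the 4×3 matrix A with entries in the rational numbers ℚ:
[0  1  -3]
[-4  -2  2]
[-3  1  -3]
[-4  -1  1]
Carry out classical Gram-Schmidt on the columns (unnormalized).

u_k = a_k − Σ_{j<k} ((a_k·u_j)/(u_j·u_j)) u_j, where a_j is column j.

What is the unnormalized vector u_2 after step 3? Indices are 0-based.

Step 1: u_0 = a_0 = (0, -4, -3, -4).
Step 2: u_1 = a_1 − (9/41)·u_0 = (1, -46/41, 68/41, -5/41).
Step 3: u_2 = a_2 − (-3/41)·u_0 − (-212/103)·u_1 = (-97/103, -62/103, 20/103, 47/103).

u_2 = (-97/103, -62/103, 20/103, 47/103)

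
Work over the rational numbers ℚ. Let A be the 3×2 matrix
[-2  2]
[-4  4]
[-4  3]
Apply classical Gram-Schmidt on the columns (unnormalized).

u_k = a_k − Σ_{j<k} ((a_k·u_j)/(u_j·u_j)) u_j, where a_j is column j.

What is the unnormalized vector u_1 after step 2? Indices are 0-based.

u_1 = (2/9, 4/9, -5/9)

Step 1: u_0 = a_0 = (-2, -4, -4).
Step 2: u_1 = a_1 − (-8/9)·u_0 = (2/9, 4/9, -5/9).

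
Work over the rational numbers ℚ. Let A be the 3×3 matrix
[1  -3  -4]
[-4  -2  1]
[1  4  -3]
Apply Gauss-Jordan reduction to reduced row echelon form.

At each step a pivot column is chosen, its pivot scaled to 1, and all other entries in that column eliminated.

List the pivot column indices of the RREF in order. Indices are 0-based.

pivot(0,0)=1: scale R0 → (1, -3, -4)
  clear (1,0): R1 −= (-4)R0 → (0, -14, -15)
  clear (2,0): R2 −= (1)R0 → (0, 7, 1)
pivot(1,1)=-14: scale R1 → (0, 1, 15/14)
  clear (0,1): R0 −= (-3)R1 → (1, 0, -11/14)
  clear (2,1): R2 −= (7)R1 → (0, 0, -13/2)
pivot(2,2)=-13/2: scale R2 → (0, 0, 1)
  clear (0,2): R0 −= (-11/14)R2 → (1, 0, 0)
  clear (1,2): R1 −= (15/14)R2 → (0, 1, 0)

pivot columns: 0, 1, 2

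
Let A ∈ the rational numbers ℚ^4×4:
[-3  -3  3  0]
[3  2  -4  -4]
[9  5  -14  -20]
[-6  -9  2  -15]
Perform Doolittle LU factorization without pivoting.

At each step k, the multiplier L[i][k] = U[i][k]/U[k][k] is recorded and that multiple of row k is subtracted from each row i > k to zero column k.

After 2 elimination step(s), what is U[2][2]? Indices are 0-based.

U[2][2] = -1

Step 1: pivot at (0,0) is -3.
  row1 ← row1 − (-1)·row0  ⇒  L[1][0]=-1, U row1=(0, -1, -1, -4)
  row2 ← row2 − (-3)·row0  ⇒  L[2][0]=-3, U row2=(0, -4, -5, -20)
  row3 ← row3 − (2)·row0  ⇒  L[3][0]=2, U row3=(0, -3, -4, -15)
Step 2: pivot at (1,1) is -1.
  row2 ← row2 − (4)·row1  ⇒  L[2][1]=4, U row2=(0, 0, -1, -4)
  row3 ← row3 − (3)·row1  ⇒  L[3][1]=3, U row3=(0, 0, -1, -3)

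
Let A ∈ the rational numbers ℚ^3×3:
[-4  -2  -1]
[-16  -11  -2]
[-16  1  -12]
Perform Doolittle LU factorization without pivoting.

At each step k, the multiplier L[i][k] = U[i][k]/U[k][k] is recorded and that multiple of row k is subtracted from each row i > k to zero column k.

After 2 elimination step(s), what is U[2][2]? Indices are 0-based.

U[2][2] = -2

k=0: U[0][0]=-4
  eliminate (1,0): mult=4, new row 1: (0, -3, 2); set L[1][0]=4
  eliminate (2,0): mult=4, new row 2: (0, 9, -8); set L[2][0]=4
k=1: U[1][1]=-3
  eliminate (2,1): mult=-3, new row 2: (0, 0, -2); set L[2][1]=-3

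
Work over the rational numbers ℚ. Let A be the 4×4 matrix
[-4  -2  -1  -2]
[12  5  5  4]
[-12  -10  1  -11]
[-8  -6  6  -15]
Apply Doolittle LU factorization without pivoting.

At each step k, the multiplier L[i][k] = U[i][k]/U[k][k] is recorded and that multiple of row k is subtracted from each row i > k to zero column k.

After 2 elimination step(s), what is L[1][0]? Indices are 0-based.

k=0: U[0][0]=-4
  eliminate (1,0): mult=-3, new row 1: (0, -1, 2, -2); set L[1][0]=-3
  eliminate (2,0): mult=3, new row 2: (0, -4, 4, -5); set L[2][0]=3
  eliminate (3,0): mult=2, new row 3: (0, -2, 8, -11); set L[3][0]=2
k=1: U[1][1]=-1
  eliminate (2,1): mult=4, new row 2: (0, 0, -4, 3); set L[2][1]=4
  eliminate (3,1): mult=2, new row 3: (0, 0, 4, -7); set L[3][1]=2

L[1][0] = -3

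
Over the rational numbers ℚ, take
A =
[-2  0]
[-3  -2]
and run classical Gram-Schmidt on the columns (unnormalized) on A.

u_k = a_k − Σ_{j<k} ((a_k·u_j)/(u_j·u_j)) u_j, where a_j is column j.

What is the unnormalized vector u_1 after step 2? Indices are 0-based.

u_1 = (12/13, -8/13)

Step 1: u_0 = a_0 = (-2, -3).
Step 2: u_1 = a_1 − (6/13)·u_0 = (12/13, -8/13).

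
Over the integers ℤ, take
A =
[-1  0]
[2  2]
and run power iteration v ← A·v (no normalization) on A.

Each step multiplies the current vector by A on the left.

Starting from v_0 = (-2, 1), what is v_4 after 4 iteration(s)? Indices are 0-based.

v_4 = (-2, -4)

v_0 = (-2, 1).
v_1 = A·v_0 = (2, -2).
v_2 = A·v_1 = (-2, 0).
v_3 = A·v_2 = (2, -4).
v_4 = A·v_3 = (-2, -4).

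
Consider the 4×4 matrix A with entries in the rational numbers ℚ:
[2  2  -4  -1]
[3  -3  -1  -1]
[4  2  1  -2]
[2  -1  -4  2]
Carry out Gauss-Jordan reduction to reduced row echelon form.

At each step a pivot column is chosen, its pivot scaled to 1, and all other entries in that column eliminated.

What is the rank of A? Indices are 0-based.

rank = 4

step 1: normalize row 0 (÷2) = (1, 1, -2, -1/2)
  row 1: subtract 3×row0 = (0, -6, 5, 1/2)
  row 2: subtract 4×row0 = (0, -2, 9, 0)
  row 3: subtract 2×row0 = (0, -3, 0, 3)
step 2: normalize row 1 (÷-6) = (0, 1, -5/6, -1/12)
  row 0: subtract 1×row1 = (1, 0, -7/6, -5/12)
  row 2: subtract -2×row1 = (0, 0, 22/3, -1/6)
  row 3: subtract -3×row1 = (0, 0, -5/2, 11/4)
step 3: normalize row 2 (÷22/3) = (0, 0, 1, -1/44)
  row 0: subtract -7/6×row2 = (1, 0, 0, -39/88)
  row 1: subtract -5/6×row2 = (0, 1, 0, -9/88)
  row 3: subtract -5/2×row2 = (0, 0, 0, 237/88)
step 4: normalize row 3 (÷237/88) = (0, 0, 0, 1)
  row 0: subtract -39/88×row3 = (1, 0, 0, 0)
  row 1: subtract -9/88×row3 = (0, 1, 0, 0)
  row 2: subtract -1/44×row3 = (0, 0, 1, 0)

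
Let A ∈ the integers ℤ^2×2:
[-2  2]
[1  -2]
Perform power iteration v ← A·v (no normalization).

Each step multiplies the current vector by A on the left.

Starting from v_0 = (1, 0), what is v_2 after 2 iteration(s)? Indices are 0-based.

v_0 = (1, 0).
v_1 = A·v_0 = (-2, 1).
v_2 = A·v_1 = (6, -4).

v_2 = (6, -4)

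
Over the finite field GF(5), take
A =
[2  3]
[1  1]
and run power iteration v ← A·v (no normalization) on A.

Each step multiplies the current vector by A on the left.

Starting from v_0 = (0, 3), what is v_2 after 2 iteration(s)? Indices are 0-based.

v_2 = (2, 2)

v_0 = (0, 3).
v_1 = A·v_0 = (4, 3).
v_2 = A·v_1 = (2, 2).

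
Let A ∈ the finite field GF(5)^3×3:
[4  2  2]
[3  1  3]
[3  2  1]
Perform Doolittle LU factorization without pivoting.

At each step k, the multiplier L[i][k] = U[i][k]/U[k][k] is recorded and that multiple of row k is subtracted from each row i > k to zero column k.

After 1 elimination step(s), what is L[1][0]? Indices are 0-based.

Step 1: pivot at (0,0) is 4.
  row1 ← row1 − (2)·row0  ⇒  L[1][0]=2, U row1=(0, 2, 4)
  row2 ← row2 − (2)·row0  ⇒  L[2][0]=2, U row2=(0, 3, 2)

L[1][0] = 2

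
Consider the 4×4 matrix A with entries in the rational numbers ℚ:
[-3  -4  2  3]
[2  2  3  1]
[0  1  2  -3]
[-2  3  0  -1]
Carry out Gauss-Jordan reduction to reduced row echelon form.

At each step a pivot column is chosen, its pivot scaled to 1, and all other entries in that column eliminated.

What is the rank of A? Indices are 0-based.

rank = 4

step 1: normalize row 0 (÷-3) = (1, 4/3, -2/3, -1)
  row 1: subtract 2×row0 = (0, -2/3, 13/3, 3)
  row 3: subtract -2×row0 = (0, 17/3, -4/3, -3)
step 2: normalize row 1 (÷-2/3) = (0, 1, -13/2, -9/2)
  row 0: subtract 4/3×row1 = (1, 0, 8, 5)
  row 2: subtract 1×row1 = (0, 0, 17/2, 3/2)
  row 3: subtract 17/3×row1 = (0, 0, 71/2, 45/2)
step 3: normalize row 2 (÷17/2) = (0, 0, 1, 3/17)
  row 0: subtract 8×row2 = (1, 0, 0, 61/17)
  row 1: subtract -13/2×row2 = (0, 1, 0, -57/17)
  row 3: subtract 71/2×row2 = (0, 0, 0, 276/17)
step 4: normalize row 3 (÷276/17) = (0, 0, 0, 1)
  row 0: subtract 61/17×row3 = (1, 0, 0, 0)
  row 1: subtract -57/17×row3 = (0, 1, 0, 0)
  row 2: subtract 3/17×row3 = (0, 0, 1, 0)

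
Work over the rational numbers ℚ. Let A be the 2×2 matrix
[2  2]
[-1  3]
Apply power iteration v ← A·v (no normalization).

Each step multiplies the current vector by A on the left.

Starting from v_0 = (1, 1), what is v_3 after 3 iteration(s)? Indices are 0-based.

v_3 = (28, -6)

v_0 = (1, 1).
v_1 = A·v_0 = (4, 2).
v_2 = A·v_1 = (12, 2).
v_3 = A·v_2 = (28, -6).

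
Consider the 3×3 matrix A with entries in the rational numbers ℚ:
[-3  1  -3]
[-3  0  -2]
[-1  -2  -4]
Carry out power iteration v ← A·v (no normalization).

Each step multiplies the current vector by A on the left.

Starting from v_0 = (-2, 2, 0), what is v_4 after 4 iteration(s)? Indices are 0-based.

v_4 = (-396, -356, -572)

v_0 = (-2, 2, 0).
v_1 = A·v_0 = (8, 6, -2).
v_2 = A·v_1 = (-12, -20, -12).
v_3 = A·v_2 = (52, 60, 100).
v_4 = A·v_3 = (-396, -356, -572).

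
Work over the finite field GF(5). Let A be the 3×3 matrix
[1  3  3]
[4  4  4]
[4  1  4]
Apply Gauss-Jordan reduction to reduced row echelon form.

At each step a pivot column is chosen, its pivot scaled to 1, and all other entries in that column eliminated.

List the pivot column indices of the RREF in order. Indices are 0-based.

pivot columns: 0, 1, 2

pivot(0,0)=1: scale R0 → (1, 3, 3)
  clear (1,0): R1 −= (4)R0 → (0, 2, 2)
  clear (2,0): R2 −= (4)R0 → (0, 4, 2)
pivot(1,1)=2: scale R1 → (0, 1, 1)
  clear (0,1): R0 −= (3)R1 → (1, 0, 0)
  clear (2,1): R2 −= (4)R1 → (0, 0, 3)
pivot(2,2)=3: scale R2 → (0, 0, 1)
  clear (1,2): R1 −= (1)R2 → (0, 1, 0)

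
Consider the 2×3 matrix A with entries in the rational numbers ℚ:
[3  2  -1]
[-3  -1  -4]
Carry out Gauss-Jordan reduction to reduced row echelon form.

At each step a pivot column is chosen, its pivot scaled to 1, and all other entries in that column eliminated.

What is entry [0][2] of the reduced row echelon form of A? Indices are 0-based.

M[0][2] = 3

[1] R0 /= 3  ⇒  (1, 2/3, -1/3)
     R1 -= -3·R0  ⇒  (0, 1, -5)
[2] R1 /= 1  ⇒  (0, 1, -5)
     R0 -= 2/3·R1  ⇒  (1, 0, 3)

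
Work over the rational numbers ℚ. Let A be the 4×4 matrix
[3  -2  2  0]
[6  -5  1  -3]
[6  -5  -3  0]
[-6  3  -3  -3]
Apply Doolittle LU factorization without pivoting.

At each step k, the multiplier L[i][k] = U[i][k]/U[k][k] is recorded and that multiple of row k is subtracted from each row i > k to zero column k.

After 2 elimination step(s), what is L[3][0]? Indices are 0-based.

L[3][0] = -2

[col 0] pivot 3
  R1 -= 2*R0 → (0, -1, -3, -3)  (L[1][0] := 2)
  R2 -= 2*R0 → (0, -1, -7, 0)  (L[2][0] := 2)
  R3 -= -2*R0 → (0, -1, 1, -3)  (L[3][0] := -2)
[col 1] pivot -1
  R2 -= 1*R1 → (0, 0, -4, 3)  (L[2][1] := 1)
  R3 -= 1*R1 → (0, 0, 4, 0)  (L[3][1] := 1)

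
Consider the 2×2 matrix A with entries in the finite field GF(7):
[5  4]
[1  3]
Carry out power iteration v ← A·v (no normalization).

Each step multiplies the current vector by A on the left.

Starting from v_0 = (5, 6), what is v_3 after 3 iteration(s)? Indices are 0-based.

v_3 = (1, 5)

v_0 = (5, 6).
v_1 = A·v_0 = (0, 2).
v_2 = A·v_1 = (1, 6).
v_3 = A·v_2 = (1, 5).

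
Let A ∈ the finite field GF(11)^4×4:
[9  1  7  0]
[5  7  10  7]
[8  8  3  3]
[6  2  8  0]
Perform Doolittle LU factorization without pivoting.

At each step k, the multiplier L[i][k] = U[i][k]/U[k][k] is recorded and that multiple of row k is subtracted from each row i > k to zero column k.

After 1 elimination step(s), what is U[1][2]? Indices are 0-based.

[col 0] pivot 9
  R1 -= 3*R0 → (0, 4, 0, 7)  (L[1][0] := 3)
  R2 -= 7*R0 → (0, 1, 9, 3)  (L[2][0] := 7)
  R3 -= 8*R0 → (0, 5, 7, 0)  (L[3][0] := 8)

U[1][2] = 0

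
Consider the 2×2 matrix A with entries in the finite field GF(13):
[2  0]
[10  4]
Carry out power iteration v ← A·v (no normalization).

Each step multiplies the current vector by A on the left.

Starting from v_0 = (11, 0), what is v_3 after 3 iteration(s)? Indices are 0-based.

v_3 = (10, 12)

v_0 = (11, 0).
v_1 = A·v_0 = (9, 6).
v_2 = A·v_1 = (5, 10).
v_3 = A·v_2 = (10, 12).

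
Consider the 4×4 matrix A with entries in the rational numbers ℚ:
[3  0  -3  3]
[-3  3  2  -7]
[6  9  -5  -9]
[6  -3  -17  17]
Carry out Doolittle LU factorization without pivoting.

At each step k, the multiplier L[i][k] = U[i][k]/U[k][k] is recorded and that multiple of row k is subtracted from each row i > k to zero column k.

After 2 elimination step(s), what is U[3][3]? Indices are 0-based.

Step 1: pivot at (0,0) is 3.
  row1 ← row1 − (-1)·row0  ⇒  L[1][0]=-1, U row1=(0, 3, -1, -4)
  row2 ← row2 − (2)·row0  ⇒  L[2][0]=2, U row2=(0, 9, 1, -15)
  row3 ← row3 − (2)·row0  ⇒  L[3][0]=2, U row3=(0, -3, -11, 11)
Step 2: pivot at (1,1) is 3.
  row2 ← row2 − (3)·row1  ⇒  L[2][1]=3, U row2=(0, 0, 4, -3)
  row3 ← row3 − (-1)·row1  ⇒  L[3][1]=-1, U row3=(0, 0, -12, 7)

U[3][3] = 7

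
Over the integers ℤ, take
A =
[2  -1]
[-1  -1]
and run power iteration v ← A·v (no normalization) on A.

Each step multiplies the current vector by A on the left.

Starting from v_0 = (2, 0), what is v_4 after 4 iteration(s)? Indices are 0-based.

v_4 = (52, -14)

v_0 = (2, 0).
v_1 = A·v_0 = (4, -2).
v_2 = A·v_1 = (10, -2).
v_3 = A·v_2 = (22, -8).
v_4 = A·v_3 = (52, -14).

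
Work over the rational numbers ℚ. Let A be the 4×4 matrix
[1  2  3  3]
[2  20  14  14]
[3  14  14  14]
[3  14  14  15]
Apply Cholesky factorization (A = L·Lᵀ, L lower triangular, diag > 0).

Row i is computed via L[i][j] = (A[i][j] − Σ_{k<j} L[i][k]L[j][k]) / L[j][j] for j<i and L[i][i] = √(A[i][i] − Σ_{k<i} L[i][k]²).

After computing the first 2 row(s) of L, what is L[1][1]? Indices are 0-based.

Step 1: L[0][0] = √(1) = 1.
  L[1][0] = (2) / L[0][0] = 2.
Step 2: L[1][1] = √(16) = 4.

L[1][1] = 4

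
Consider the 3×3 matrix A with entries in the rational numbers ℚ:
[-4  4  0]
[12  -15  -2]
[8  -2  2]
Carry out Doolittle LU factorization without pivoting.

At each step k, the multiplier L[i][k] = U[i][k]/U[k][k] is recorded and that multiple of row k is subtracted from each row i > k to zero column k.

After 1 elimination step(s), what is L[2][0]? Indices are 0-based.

L[2][0] = -2

Step 1: pivot at (0,0) is -4.
  row1 ← row1 − (-3)·row0  ⇒  L[1][0]=-3, U row1=(0, -3, -2)
  row2 ← row2 − (-2)·row0  ⇒  L[2][0]=-2, U row2=(0, 6, 2)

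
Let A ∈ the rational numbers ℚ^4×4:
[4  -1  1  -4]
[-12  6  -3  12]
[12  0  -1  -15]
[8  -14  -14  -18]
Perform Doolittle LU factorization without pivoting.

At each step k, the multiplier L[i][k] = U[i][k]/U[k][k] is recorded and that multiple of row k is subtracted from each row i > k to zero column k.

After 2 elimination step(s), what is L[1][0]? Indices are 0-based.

Step 1: pivot at (0,0) is 4.
  row1 ← row1 − (-3)·row0  ⇒  L[1][0]=-3, U row1=(0, 3, 0, 0)
  row2 ← row2 − (3)·row0  ⇒  L[2][0]=3, U row2=(0, 3, -4, -3)
  row3 ← row3 − (2)·row0  ⇒  L[3][0]=2, U row3=(0, -12, -16, -10)
Step 2: pivot at (1,1) is 3.
  row2 ← row2 − (1)·row1  ⇒  L[2][1]=1, U row2=(0, 0, -4, -3)
  row3 ← row3 − (-4)·row1  ⇒  L[3][1]=-4, U row3=(0, 0, -16, -10)

L[1][0] = -3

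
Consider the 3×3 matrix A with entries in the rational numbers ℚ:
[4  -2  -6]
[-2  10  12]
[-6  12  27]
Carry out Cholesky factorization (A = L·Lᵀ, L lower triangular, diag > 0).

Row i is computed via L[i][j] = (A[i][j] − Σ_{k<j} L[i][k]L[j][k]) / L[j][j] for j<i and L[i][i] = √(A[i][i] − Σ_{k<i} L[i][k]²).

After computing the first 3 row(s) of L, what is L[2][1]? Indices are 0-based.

Step 1: L[0][0] = √(4) = 2.
  L[1][0] = (-2) / L[0][0] = -1.
Step 2: L[1][1] = √(9) = 3.
  L[2][0] = (-6) / L[0][0] = -3.
  L[2][1] = (9) / L[1][1] = 3.
Step 3: L[2][2] = √(9) = 3.

L[2][1] = 3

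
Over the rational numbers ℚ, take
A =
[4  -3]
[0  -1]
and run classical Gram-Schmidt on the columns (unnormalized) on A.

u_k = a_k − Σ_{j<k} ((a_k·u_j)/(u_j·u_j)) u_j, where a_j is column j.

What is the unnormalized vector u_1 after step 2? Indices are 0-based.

Step 1: u_0 = a_0 = (4, 0).
Step 2: u_1 = a_1 − (-3/4)·u_0 = (0, -1).

u_1 = (0, -1)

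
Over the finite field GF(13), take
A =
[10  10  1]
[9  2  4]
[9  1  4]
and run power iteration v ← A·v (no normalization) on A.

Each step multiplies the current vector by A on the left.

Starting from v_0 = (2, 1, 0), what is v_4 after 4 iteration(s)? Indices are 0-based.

v_0 = (2, 1, 0).
v_1 = A·v_0 = (4, 7, 6).
v_2 = A·v_1 = (12, 9, 2).
v_3 = A·v_2 = (4, 4, 8).
v_4 = A·v_3 = (10, 11, 7).

v_4 = (10, 11, 7)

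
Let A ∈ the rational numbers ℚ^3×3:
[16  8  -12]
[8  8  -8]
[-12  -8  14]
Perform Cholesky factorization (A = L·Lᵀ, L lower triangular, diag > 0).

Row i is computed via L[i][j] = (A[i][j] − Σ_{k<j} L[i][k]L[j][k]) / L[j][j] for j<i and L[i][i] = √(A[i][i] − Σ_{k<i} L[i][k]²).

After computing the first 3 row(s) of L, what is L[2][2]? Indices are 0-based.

Step 1: L[0][0] = √(16) = 4.
  L[1][0] = (8) / L[0][0] = 2.
Step 2: L[1][1] = √(4) = 2.
  L[2][0] = (-12) / L[0][0] = -3.
  L[2][1] = (-2) / L[1][1] = -1.
Step 3: L[2][2] = √(4) = 2.

L[2][2] = 2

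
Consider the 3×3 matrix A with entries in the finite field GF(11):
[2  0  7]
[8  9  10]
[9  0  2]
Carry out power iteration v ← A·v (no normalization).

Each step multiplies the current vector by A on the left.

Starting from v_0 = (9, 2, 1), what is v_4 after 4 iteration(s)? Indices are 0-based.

v_0 = (9, 2, 1).
v_1 = A·v_0 = (3, 1, 6).
v_2 = A·v_1 = (4, 5, 6).
v_3 = A·v_2 = (6, 5, 4).
v_4 = A·v_3 = (7, 1, 7).

v_4 = (7, 1, 7)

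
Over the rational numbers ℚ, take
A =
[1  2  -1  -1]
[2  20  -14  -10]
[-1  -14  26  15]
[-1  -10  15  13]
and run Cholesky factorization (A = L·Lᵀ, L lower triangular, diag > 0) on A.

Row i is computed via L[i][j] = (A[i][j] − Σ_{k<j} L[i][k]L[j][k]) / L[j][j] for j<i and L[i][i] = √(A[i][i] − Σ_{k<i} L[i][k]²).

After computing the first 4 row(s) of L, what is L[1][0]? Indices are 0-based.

Step 1: L[0][0] = √(1) = 1.
  L[1][0] = (2) / L[0][0] = 2.
Step 2: L[1][1] = √(16) = 4.
  L[2][0] = (-1) / L[0][0] = -1.
  L[2][1] = (-12) / L[1][1] = -3.
Step 3: L[2][2] = √(16) = 4.
  L[3][0] = (-1) / L[0][0] = -1.
  L[3][1] = (-8) / L[1][1] = -2.
  L[3][2] = (8) / L[2][2] = 2.
Step 4: L[3][3] = √(4) = 2.

L[1][0] = 2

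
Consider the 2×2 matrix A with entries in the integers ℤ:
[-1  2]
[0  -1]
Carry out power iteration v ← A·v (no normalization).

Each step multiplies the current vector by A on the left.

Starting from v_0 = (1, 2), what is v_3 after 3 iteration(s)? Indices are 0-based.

v_3 = (11, -2)

v_0 = (1, 2).
v_1 = A·v_0 = (3, -2).
v_2 = A·v_1 = (-7, 2).
v_3 = A·v_2 = (11, -2).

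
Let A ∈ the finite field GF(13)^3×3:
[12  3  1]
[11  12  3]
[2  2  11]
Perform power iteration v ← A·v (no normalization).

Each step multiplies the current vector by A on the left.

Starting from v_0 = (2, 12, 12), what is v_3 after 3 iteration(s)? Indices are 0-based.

v_3 = (1, 7, 4)

v_0 = (2, 12, 12).
v_1 = A·v_0 = (7, 7, 4).
v_2 = A·v_1 = (5, 4, 7).
v_3 = A·v_2 = (1, 7, 4).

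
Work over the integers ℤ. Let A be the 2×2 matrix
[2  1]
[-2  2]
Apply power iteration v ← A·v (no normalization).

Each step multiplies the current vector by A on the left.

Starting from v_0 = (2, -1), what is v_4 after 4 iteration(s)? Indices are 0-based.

v_4 = (-72, -36)

v_0 = (2, -1).
v_1 = A·v_0 = (3, -6).
v_2 = A·v_1 = (0, -18).
v_3 = A·v_2 = (-18, -36).
v_4 = A·v_3 = (-72, -36).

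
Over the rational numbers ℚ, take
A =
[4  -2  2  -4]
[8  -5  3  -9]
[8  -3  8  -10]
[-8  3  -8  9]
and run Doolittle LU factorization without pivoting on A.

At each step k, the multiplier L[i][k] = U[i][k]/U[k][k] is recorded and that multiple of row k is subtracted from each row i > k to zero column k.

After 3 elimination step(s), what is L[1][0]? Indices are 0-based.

L[1][0] = 2

Step 1: pivot at (0,0) is 4.
  row1 ← row1 − (2)·row0  ⇒  L[1][0]=2, U row1=(0, -1, -1, -1)
  row2 ← row2 − (2)·row0  ⇒  L[2][0]=2, U row2=(0, 1, 4, -2)
  row3 ← row3 − (-2)·row0  ⇒  L[3][0]=-2, U row3=(0, -1, -4, 1)
Step 2: pivot at (1,1) is -1.
  row2 ← row2 − (-1)·row1  ⇒  L[2][1]=-1, U row2=(0, 0, 3, -3)
  row3 ← row3 − (1)·row1  ⇒  L[3][1]=1, U row3=(0, 0, -3, 2)
Step 3: pivot at (2,2) is 3.
  row3 ← row3 − (-1)·row2  ⇒  L[3][2]=-1, U row3=(0, 0, 0, -1)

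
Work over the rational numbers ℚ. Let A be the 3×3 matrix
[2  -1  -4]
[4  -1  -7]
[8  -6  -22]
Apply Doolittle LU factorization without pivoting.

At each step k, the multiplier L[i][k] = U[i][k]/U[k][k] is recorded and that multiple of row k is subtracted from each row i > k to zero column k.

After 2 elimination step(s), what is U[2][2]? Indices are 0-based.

k=0: U[0][0]=2
  eliminate (1,0): mult=2, new row 1: (0, 1, 1); set L[1][0]=2
  eliminate (2,0): mult=4, new row 2: (0, -2, -6); set L[2][0]=4
k=1: U[1][1]=1
  eliminate (2,1): mult=-2, new row 2: (0, 0, -4); set L[2][1]=-2

U[2][2] = -4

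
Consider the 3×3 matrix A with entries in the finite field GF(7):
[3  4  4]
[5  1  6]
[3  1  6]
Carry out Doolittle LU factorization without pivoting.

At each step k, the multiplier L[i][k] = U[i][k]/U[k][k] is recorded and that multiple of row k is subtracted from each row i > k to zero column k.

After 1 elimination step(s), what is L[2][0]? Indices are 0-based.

L[2][0] = 1

Step 1: pivot at (0,0) is 3.
  row1 ← row1 − (4)·row0  ⇒  L[1][0]=4, U row1=(0, 6, 4)
  row2 ← row2 − (1)·row0  ⇒  L[2][0]=1, U row2=(0, 4, 2)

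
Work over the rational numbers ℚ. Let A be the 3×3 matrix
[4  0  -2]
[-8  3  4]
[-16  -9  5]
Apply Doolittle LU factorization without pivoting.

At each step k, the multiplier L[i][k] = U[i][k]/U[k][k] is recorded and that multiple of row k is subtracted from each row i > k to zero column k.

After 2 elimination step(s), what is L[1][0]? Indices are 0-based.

Step 1: pivot at (0,0) is 4.
  row1 ← row1 − (-2)·row0  ⇒  L[1][0]=-2, U row1=(0, 3, 0)
  row2 ← row2 − (-4)·row0  ⇒  L[2][0]=-4, U row2=(0, -9, -3)
Step 2: pivot at (1,1) is 3.
  row2 ← row2 − (-3)·row1  ⇒  L[2][1]=-3, U row2=(0, 0, -3)

L[1][0] = -2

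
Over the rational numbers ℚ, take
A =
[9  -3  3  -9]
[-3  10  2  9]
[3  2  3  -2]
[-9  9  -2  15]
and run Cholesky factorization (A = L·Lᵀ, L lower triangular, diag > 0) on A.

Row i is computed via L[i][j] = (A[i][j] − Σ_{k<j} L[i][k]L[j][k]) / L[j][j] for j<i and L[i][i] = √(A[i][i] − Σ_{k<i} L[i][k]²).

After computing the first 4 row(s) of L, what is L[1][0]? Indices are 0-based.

L[1][0] = -1

Step 1: L[0][0] = √(9) = 3.
  L[1][0] = (-3) / L[0][0] = -1.
Step 2: L[1][1] = √(9) = 3.
  L[2][0] = (3) / L[0][0] = 1.
  L[2][1] = (3) / L[1][1] = 1.
Step 3: L[2][2] = √(1) = 1.
  L[3][0] = (-9) / L[0][0] = -3.
  L[3][1] = (6) / L[1][1] = 2.
  L[3][2] = (-1) / L[2][2] = -1.
Step 4: L[3][3] = √(1) = 1.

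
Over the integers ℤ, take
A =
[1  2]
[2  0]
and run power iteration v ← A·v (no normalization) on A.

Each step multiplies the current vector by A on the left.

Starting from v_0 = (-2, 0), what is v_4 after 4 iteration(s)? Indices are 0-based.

v_0 = (-2, 0).
v_1 = A·v_0 = (-2, -4).
v_2 = A·v_1 = (-10, -4).
v_3 = A·v_2 = (-18, -20).
v_4 = A·v_3 = (-58, -36).

v_4 = (-58, -36)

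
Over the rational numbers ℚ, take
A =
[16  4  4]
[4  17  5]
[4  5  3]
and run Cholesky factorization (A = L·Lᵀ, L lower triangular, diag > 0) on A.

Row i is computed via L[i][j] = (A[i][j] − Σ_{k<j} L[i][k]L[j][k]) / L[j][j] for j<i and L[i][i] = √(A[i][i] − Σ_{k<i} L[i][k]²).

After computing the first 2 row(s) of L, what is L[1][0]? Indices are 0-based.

L[1][0] = 1

Step 1: L[0][0] = √(16) = 4.
  L[1][0] = (4) / L[0][0] = 1.
Step 2: L[1][1] = √(16) = 4.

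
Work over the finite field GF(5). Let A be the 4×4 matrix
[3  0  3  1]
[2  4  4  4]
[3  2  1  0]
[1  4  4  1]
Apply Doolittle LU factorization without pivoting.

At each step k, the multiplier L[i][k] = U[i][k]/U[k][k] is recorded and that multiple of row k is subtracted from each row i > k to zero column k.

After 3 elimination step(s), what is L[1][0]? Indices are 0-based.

Step 1: pivot at (0,0) is 3.
  row1 ← row1 − (4)·row0  ⇒  L[1][0]=4, U row1=(0, 4, 2, 0)
  row2 ← row2 − (1)·row0  ⇒  L[2][0]=1, U row2=(0, 2, 3, 4)
  row3 ← row3 − (2)·row0  ⇒  L[3][0]=2, U row3=(0, 4, 3, 4)
Step 2: pivot at (1,1) is 4.
  row2 ← row2 − (3)·row1  ⇒  L[2][1]=3, U row2=(0, 0, 2, 4)
  row3 ← row3 − (1)·row1  ⇒  L[3][1]=1, U row3=(0, 0, 1, 4)
Step 3: pivot at (2,2) is 2.
  row3 ← row3 − (3)·row2  ⇒  L[3][2]=3, U row3=(0, 0, 0, 2)

L[1][0] = 4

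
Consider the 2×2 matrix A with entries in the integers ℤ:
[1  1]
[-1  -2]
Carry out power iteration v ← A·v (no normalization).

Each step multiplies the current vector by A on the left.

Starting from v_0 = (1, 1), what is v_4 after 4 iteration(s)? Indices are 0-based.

v_4 = (-4, 11)

v_0 = (1, 1).
v_1 = A·v_0 = (2, -3).
v_2 = A·v_1 = (-1, 4).
v_3 = A·v_2 = (3, -7).
v_4 = A·v_3 = (-4, 11).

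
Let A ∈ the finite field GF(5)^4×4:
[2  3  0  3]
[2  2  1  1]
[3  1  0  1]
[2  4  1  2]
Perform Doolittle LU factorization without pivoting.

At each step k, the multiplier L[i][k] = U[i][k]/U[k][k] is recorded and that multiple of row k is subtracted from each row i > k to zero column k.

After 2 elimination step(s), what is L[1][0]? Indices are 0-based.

k=0: U[0][0]=2
  eliminate (1,0): mult=1, new row 1: (0, 4, 1, 3); set L[1][0]=1
  eliminate (2,0): mult=4, new row 2: (0, 4, 0, 4); set L[2][0]=4
  eliminate (3,0): mult=1, new row 3: (0, 1, 1, 4); set L[3][0]=1
k=1: U[1][1]=4
  eliminate (2,1): mult=1, new row 2: (0, 0, 4, 1); set L[2][1]=1
  eliminate (3,1): mult=4, new row 3: (0, 0, 2, 2); set L[3][1]=4

L[1][0] = 1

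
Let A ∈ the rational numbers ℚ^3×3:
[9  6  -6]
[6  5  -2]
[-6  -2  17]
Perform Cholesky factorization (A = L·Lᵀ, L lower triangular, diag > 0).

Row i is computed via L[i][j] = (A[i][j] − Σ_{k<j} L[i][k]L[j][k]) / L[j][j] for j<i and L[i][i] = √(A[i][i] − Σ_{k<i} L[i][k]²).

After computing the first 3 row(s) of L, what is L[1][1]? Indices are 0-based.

Step 1: L[0][0] = √(9) = 3.
  L[1][0] = (6) / L[0][0] = 2.
Step 2: L[1][1] = √(1) = 1.
  L[2][0] = (-6) / L[0][0] = -2.
  L[2][1] = (2) / L[1][1] = 2.
Step 3: L[2][2] = √(9) = 3.

L[1][1] = 1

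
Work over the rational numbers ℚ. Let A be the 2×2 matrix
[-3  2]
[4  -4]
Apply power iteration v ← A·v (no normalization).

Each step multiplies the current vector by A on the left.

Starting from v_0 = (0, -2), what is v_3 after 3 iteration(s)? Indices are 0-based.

v_0 = (0, -2).
v_1 = A·v_0 = (-4, 8).
v_2 = A·v_1 = (28, -48).
v_3 = A·v_2 = (-180, 304).

v_3 = (-180, 304)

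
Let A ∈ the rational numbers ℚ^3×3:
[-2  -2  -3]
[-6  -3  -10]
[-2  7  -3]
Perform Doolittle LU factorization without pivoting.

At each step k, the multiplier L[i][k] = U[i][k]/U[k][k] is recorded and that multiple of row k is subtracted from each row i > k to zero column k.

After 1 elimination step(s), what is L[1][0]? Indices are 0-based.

L[1][0] = 3

[col 0] pivot -2
  R1 -= 3*R0 → (0, 3, -1)  (L[1][0] := 3)
  R2 -= 1*R0 → (0, 9, 0)  (L[2][0] := 1)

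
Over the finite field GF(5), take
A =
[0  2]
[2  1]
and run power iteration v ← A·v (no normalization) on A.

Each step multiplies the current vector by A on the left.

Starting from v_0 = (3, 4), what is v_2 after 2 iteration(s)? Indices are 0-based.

v_2 = (0, 1)

v_0 = (3, 4).
v_1 = A·v_0 = (3, 0).
v_2 = A·v_1 = (0, 1).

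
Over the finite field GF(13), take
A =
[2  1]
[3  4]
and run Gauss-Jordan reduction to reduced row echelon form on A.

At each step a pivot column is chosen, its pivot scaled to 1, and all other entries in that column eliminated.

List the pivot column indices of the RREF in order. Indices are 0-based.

pivot columns: 0, 1

[1] R0 /= 2  ⇒  (1, 7)
     R1 -= 3·R0  ⇒  (0, 9)
[2] R1 /= 9  ⇒  (0, 1)
     R0 -= 7·R1  ⇒  (1, 0)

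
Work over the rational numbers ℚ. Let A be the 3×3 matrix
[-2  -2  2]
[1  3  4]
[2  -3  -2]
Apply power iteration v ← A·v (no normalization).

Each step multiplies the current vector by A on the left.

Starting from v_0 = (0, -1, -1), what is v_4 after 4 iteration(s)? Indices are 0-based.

v_0 = (0, -1, -1).
v_1 = A·v_0 = (0, -7, 5).
v_2 = A·v_1 = (24, -1, 11).
v_3 = A·v_2 = (-24, 65, 29).
v_4 = A·v_3 = (-24, 287, -301).

v_4 = (-24, 287, -301)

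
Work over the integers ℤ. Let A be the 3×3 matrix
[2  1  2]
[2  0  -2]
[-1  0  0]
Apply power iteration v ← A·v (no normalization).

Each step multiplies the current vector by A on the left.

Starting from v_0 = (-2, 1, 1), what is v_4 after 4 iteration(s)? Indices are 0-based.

v_0 = (-2, 1, 1).
v_1 = A·v_0 = (-1, -6, 2).
v_2 = A·v_1 = (-4, -6, 1).
v_3 = A·v_2 = (-12, -10, 4).
v_4 = A·v_3 = (-26, -32, 12).

v_4 = (-26, -32, 12)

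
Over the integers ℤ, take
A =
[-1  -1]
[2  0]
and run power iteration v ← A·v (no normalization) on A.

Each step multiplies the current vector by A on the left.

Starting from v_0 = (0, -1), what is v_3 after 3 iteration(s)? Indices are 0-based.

v_0 = (0, -1).
v_1 = A·v_0 = (1, 0).
v_2 = A·v_1 = (-1, 2).
v_3 = A·v_2 = (-1, -2).

v_3 = (-1, -2)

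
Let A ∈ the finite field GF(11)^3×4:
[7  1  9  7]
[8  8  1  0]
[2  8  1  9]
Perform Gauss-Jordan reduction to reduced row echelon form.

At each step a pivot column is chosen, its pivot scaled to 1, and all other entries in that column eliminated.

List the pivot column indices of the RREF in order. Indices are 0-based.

pivot(0,0)=7: scale R0 → (1, 8, 6, 1)
  clear (1,0): R1 −= (8)R0 → (0, 10, 8, 3)
  clear (2,0): R2 −= (2)R0 → (0, 3, 0, 7)
pivot(1,1)=10: scale R1 → (0, 1, 3, 8)
  clear (0,1): R0 −= (8)R1 → (1, 0, 4, 3)
  clear (2,1): R2 −= (3)R1 → (0, 0, 2, 5)
pivot(2,2)=2: scale R2 → (0, 0, 1, 8)
  clear (0,2): R0 −= (4)R2 → (1, 0, 0, 4)
  clear (1,2): R1 −= (3)R2 → (0, 1, 0, 6)

pivot columns: 0, 1, 2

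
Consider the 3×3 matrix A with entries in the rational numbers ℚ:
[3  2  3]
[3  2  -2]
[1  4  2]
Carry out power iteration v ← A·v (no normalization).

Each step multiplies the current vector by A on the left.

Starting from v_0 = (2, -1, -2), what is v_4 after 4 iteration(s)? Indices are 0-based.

v_0 = (2, -1, -2).
v_1 = A·v_0 = (-2, 8, -6).
v_2 = A·v_1 = (-8, 22, 18).
v_3 = A·v_2 = (74, -16, 116).
v_4 = A·v_3 = (538, -42, 242).

v_4 = (538, -42, 242)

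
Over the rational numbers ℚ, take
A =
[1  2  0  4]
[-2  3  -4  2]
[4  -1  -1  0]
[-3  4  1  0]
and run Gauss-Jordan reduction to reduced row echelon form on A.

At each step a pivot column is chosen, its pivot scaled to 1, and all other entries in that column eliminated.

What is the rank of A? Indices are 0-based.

rank = 4

pivot(0,0)=1: scale R0 → (1, 2, 0, 4)
  clear (1,0): R1 −= (-2)R0 → (0, 7, -4, 10)
  clear (2,0): R2 −= (4)R0 → (0, -9, -1, -16)
  clear (3,0): R3 −= (-3)R0 → (0, 10, 1, 12)
pivot(1,1)=7: scale R1 → (0, 1, -4/7, 10/7)
  clear (0,1): R0 −= (2)R1 → (1, 0, 8/7, 8/7)
  clear (2,1): R2 −= (-9)R1 → (0, 0, -43/7, -22/7)
  clear (3,1): R3 −= (10)R1 → (0, 0, 47/7, -16/7)
pivot(2,2)=-43/7: scale R2 → (0, 0, 1, 22/43)
  clear (0,2): R0 −= (8/7)R2 → (1, 0, 0, 24/43)
  clear (1,2): R1 −= (-4/7)R2 → (0, 1, 0, 74/43)
  clear (3,2): R3 −= (47/7)R2 → (0, 0, 0, -246/43)
pivot(3,3)=-246/43: scale R3 → (0, 0, 0, 1)
  clear (0,3): R0 −= (24/43)R3 → (1, 0, 0, 0)
  clear (1,3): R1 −= (74/43)R3 → (0, 1, 0, 0)
  clear (2,3): R2 −= (22/43)R3 → (0, 0, 1, 0)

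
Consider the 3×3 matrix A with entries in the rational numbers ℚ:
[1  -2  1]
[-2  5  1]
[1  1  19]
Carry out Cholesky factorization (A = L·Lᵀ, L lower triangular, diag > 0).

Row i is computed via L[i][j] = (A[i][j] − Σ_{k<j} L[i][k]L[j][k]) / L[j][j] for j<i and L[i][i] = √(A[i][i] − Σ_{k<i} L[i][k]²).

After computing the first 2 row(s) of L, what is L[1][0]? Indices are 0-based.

Step 1: L[0][0] = √(1) = 1.
  L[1][0] = (-2) / L[0][0] = -2.
Step 2: L[1][1] = √(1) = 1.

L[1][0] = -2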